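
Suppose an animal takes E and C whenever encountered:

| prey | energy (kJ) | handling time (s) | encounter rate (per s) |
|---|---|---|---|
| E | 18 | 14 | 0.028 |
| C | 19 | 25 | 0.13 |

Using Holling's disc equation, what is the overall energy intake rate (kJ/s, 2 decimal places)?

R = Σλ_iE_i / (1 + Σλ_ih_i)
Numerator: 0.028×18 + 0.13×19 = 2.974
Denominator: 1 + 0.028×14 + 0.13×25 = 4.642
R = 2.974/4.642 = 0.6407 kJ/s

0.64 kJ/s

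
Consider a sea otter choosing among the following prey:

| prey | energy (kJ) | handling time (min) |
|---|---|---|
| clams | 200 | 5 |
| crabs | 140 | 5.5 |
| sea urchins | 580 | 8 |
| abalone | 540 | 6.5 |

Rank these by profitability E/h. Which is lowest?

crabs

Profitability E/h (kJ/min): clams = 200/5 = 40, crabs = 140/5.5 = 25.5, sea urchins = 580/8 = 72.5, abalone = 540/6.5 = 83.1.
Ranked: abalone > sea urchins > clams > crabs.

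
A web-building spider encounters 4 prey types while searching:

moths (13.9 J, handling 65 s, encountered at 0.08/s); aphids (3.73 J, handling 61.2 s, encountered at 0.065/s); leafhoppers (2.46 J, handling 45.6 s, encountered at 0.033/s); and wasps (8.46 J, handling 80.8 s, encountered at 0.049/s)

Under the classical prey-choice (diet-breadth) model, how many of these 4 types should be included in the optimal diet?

1

Profitabilities (E/h, J/s): moths 0.214, wasps 0.105, aphids 0.0609, leafhoppers 0.0539. Add prey in this order while the next type's profitability exceeds the intake rate on those already taken.
Rate on top 1: 0.1794. wasps: 0.105 < 0.1794 → exclude; stop.
Optimal diet: moths — 1 of 4 types.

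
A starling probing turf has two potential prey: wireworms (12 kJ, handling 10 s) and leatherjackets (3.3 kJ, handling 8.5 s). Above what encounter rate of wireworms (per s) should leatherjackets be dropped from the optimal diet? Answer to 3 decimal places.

0.048 per s

The zero-one rule: include leatherjackets iff E₂/h₂ > λE₁/(1+λh₁). Equality gives the switch point.
λE₁h₂ = E₂ + λE₂h₁ ⇒ λ = E₂/(E₁h₂ − E₂h₁) = 3.3/(102 − 33) = 0.04783 per s.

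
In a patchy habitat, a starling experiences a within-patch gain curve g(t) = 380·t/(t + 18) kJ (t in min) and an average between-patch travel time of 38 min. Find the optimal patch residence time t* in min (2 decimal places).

Optimal t* satisfies g'(t*) = g(t*)/(T + t*).
g'(t) = 380·18/(t + 18)². Setting 380·18/(t+18)² = 380t/[(t+18)(38+t)] gives 18(38+t) = t(t+18), so t² = 18×38 = 684.
t* = √684 = 26.15 min.

26.15 min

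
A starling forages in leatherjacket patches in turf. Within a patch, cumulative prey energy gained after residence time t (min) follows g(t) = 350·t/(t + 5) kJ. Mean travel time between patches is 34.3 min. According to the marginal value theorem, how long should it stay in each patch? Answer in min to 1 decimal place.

Maximise g(t)/(T+t): set derivative to zero → g'(t)(T+t) = g(t).
g'(t) = 350·5/(t + 5)². Setting 350·5/(t+5)² = 350t/[(t+5)(34.3+t)] gives 5(34.3+t) = t(t+5), so t² = 5×34.3 = 171.5.
t* = √171.5 = 13.1 min.

13.1 min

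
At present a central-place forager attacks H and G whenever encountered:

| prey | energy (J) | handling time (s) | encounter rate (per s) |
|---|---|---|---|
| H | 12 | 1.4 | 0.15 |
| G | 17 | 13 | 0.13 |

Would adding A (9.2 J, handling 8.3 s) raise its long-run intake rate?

No

Intake rate on the current diet: R = (0.15×12 + 0.13×17) / (1 + 0.15×1.4 + 0.13×13) = 4.01/2.9 = 1.383 J/s.
Profitability of A: 9.2/8.3 = 1.108 J/s.
1.108 < 1.383, so adding A would lower the average — exclude it.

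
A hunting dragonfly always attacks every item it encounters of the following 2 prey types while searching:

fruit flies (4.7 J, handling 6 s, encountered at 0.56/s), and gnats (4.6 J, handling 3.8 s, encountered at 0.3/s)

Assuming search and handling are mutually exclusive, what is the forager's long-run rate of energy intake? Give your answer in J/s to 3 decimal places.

R = Σλ_iE_i / (1 + Σλ_ih_i)
Numerator: 0.56×4.7 + 0.3×4.6 = 4.012
Denominator: 1 + 0.56×6 + 0.3×3.8 = 5.5
R = 4.012/5.5 = 0.7295 J/s

0.729 J/s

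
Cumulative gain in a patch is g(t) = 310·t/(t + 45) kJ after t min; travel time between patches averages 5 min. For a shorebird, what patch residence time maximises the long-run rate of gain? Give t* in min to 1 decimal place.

15.0 min

By the marginal value theorem, leave when the instantaneous gain rate g'(t) equals the habitat-wide average g(t)/(T + t).
g'(t) = 310·45/(t + 45)². Setting 310·45/(t+45)² = 310t/[(t+45)(5+t)] gives 45(5+t) = t(t+45), so t² = 45×5 = 225.
t* = √225 = 15 min.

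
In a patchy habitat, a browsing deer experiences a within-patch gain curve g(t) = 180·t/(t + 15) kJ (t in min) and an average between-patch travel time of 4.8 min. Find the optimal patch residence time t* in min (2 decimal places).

8.49 min

Maximise g(t)/(T+t): set derivative to zero → g'(t)(T+t) = g(t).
g'(t) = 180·15/(t + 15)². Setting 180·15/(t+15)² = 180t/[(t+15)(4.8+t)] gives 15(4.8+t) = t(t+15), so t² = 15×4.8 = 72.
t* = √72 = 8.485 min.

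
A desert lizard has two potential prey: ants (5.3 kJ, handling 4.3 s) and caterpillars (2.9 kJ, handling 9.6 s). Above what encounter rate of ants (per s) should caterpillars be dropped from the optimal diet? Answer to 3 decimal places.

At the threshold, the rate on ants alone equals the profitability of caterpillars: λ·5.3/(1 + λ·4.3) = 2.9/9.6 = 0.3021.
Rearranging, λ(5.3 − 0.3021×4.3) = 0.3021, so λ = 0.3021/4.001 = 0.0755 per s.

0.076 per s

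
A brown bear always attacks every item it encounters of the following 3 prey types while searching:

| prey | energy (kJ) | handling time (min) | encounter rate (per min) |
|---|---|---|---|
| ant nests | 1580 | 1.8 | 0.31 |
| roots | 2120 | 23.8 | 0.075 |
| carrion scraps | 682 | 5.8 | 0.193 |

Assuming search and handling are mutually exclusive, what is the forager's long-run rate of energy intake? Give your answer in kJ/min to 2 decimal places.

174.89 kJ/min

Energy encountered per unit search time: 0.31×1580 + 0.075×2120 + 0.193×682 = 780.4 kJ/min.
Handling time per unit search time: 0.31×1.8 + 0.075×23.8 + 0.193×5.8 = 3.462.
Rate = 780.4/(1 + 3.462) = 174.9 kJ/min.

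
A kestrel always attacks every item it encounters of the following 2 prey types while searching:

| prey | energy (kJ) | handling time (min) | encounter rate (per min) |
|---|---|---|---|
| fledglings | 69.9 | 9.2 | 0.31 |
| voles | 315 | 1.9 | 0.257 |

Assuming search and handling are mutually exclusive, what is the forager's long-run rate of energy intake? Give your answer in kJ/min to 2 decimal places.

23.64 kJ/min

Energy encountered per unit search time: 0.31×69.9 + 0.257×315 = 102.6 kJ/min.
Handling time per unit search time: 0.31×9.2 + 0.257×1.9 = 3.34.
Rate = 102.6/(1 + 3.34) = 23.64 kJ/min.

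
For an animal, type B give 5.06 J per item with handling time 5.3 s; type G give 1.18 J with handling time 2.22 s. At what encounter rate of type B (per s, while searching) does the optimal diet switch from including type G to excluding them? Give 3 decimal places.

Drop type G once their profitability E₂/h₂ falls below the rate achievable on type B alone: E₂/h₂ = λE₁/(1 + λh₁).
Solve for λ: λE₁h₂ = E₂(1 + λh₁) → λ(E₁h₂ − E₂h₁) = E₂ → λ = E₂/(E₁h₂ − E₂h₁).
λ = 1.18/(5.06×2.22 − 1.18×5.3) = 1.18/4.979 = 0.237 per s.

0.237 per s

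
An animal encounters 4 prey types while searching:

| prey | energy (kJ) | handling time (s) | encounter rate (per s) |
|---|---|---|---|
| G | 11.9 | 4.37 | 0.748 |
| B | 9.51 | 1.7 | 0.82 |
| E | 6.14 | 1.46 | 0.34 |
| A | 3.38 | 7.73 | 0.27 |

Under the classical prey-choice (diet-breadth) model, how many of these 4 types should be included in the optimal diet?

Rank by E/h (kJ/s): B 5.59, E 4.21, G 2.72, A 0.437. Include each in turn until the next type's E/h falls below the running intake rate.
Rate on top 1: 3.257. E: 4.21 > 3.257 → include.
Rate on top 2: 3.42. G: 2.72 < 3.42 → exclude; stop.
Optimal diet: B, E — 2 of 4 types.

2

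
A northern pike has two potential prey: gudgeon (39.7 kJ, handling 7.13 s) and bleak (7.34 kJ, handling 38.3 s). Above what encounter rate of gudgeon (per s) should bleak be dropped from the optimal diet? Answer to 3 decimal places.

0.005 per s

Drop bleak once their profitability E₂/h₂ falls below the rate achievable on gudgeon alone: E₂/h₂ = λE₁/(1 + λh₁).
Solve for λ: λE₁h₂ = E₂(1 + λh₁) → λ(E₁h₂ − E₂h₁) = E₂ → λ = E₂/(E₁h₂ − E₂h₁).
λ = 7.34/(39.7×38.3 − 7.34×7.13) = 7.34/1468 = 0.004999 per s.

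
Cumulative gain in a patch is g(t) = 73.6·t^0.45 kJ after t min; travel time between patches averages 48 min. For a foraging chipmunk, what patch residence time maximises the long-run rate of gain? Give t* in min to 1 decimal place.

By the marginal value theorem, leave when the instantaneous gain rate g'(t) equals the habitat-wide average g(t)/(T + t).
g'(t) = 0.45·73.6·t^-0.55. Setting 0.45·73.6·t^-0.55 = 73.6·t^0.45/(48+t) gives 0.45(48+t) = t, so 0.55·t = 0.45×48.
t* = 0.45×48/0.55 = 39.27 min.

39.3 min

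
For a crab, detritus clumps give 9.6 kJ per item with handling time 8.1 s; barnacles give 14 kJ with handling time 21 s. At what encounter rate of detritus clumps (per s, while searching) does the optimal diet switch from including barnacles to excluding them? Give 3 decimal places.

0.159 per s

The zero-one rule: include barnacles iff E₂/h₂ > λE₁/(1+λh₁). Equality gives the switch point.
λE₁h₂ = E₂ + λE₂h₁ ⇒ λ = E₂/(E₁h₂ − E₂h₁) = 14/(201.6 − 113.4) = 0.1587 per s.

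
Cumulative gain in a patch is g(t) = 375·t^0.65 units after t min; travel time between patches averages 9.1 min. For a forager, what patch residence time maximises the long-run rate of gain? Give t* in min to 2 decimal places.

16.90 min

Optimal t* satisfies g'(t*) = g(t*)/(T + t*).
g'(t) = 0.65·375·t^-0.35. Setting 0.65·375·t^-0.35 = 375·t^0.65/(9.1+t) gives 0.65(9.1+t) = t, so 0.35·t = 0.65×9.1.
t* = 0.65×9.1/0.35 = 16.9 min.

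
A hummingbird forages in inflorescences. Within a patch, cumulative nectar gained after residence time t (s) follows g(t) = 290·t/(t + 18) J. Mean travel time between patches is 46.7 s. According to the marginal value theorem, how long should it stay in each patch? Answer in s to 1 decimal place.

29.0 s

Maximise g(t)/(T+t): set derivative to zero → g'(t)(T+t) = g(t).
g'(t) = 290·18/(t + 18)². Setting 290·18/(t+18)² = 290t/[(t+18)(46.7+t)] gives 18(46.7+t) = t(t+18), so t² = 18×46.7 = 840.6.
t* = √840.6 = 28.99 s.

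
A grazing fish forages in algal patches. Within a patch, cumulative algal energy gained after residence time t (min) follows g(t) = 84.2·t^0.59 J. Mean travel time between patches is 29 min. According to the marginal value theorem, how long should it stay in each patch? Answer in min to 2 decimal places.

Optimal t* satisfies g'(t*) = g(t*)/(T + t*).
g'(t) = 0.59·84.2·t^-0.41. Setting 0.59·84.2·t^-0.41 = 84.2·t^0.59/(29+t) gives 0.59(29+t) = t, so 0.41·t = 0.59×29.
t* = 0.59×29/0.41 = 41.73 min.

41.73 min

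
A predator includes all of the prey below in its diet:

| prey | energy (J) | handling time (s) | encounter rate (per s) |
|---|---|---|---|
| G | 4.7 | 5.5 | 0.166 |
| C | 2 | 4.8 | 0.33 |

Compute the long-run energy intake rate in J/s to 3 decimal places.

0.412 J/s

Energy encountered per unit search time: 0.166×4.7 + 0.33×2 = 1.44 J/s.
Handling time per unit search time: 0.166×5.5 + 0.33×4.8 = 2.497.
Rate = 1.44/(1 + 2.497) = 0.4118 J/s.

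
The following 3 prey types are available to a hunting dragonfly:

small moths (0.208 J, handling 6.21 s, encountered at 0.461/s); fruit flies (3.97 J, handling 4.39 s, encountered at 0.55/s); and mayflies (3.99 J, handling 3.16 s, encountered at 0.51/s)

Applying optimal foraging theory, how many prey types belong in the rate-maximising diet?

2

Profitabilities (E/h, J/s): mayflies 1.26, fruit flies 0.904, small moths 0.0335. Add prey in this order while the next type's profitability exceeds the intake rate on those already taken.
Rate on top 1: 0.7792. fruit flies: 0.904 > 0.7792 → include.
Rate on top 2: 0.8393. small moths: 0.0335 < 0.8393 → exclude; stop.
Optimal diet: mayflies, fruit flies — 2 of 3 types.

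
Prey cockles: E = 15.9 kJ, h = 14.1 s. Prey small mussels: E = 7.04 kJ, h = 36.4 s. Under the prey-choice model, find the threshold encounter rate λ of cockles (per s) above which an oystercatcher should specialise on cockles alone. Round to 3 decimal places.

0.015 per s

At the threshold, the rate on cockles alone equals the profitability of small mussels: λ·15.9/(1 + λ·14.1) = 7.04/36.4 = 0.1934.
Rearranging, λ(15.9 − 0.1934×14.1) = 0.1934, so λ = 0.1934/13.17 = 0.01468 per s.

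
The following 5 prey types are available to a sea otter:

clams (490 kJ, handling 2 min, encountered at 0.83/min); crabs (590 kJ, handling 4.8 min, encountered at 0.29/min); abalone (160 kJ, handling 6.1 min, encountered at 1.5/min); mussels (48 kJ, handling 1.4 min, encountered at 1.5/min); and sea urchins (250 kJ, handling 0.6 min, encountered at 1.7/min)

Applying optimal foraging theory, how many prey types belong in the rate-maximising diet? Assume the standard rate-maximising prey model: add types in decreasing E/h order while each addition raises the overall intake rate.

2

Rank by E/h (kJ/min): sea urchins 417, clams 245, crabs 123, mussels 34.3, abalone 26.2. Include each in turn until the next type's E/h falls below the running intake rate.
Rate on top 1: 210.4. clams: 245 > 210.4 → include.
Rate on top 2: 226. crabs: 123 < 226 → exclude; stop.
Optimal diet: sea urchins, clams — 2 of 5 types.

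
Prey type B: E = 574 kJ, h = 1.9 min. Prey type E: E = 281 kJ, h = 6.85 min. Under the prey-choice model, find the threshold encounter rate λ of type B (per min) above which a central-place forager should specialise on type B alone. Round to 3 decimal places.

0.083 per min

At the threshold, the rate on type B alone equals the profitability of type E: λ·574/(1 + λ·1.9) = 281/6.85 = 41.02.
Rearranging, λ(574 − 41.02×1.9) = 41.02, so λ = 41.02/496.1 = 0.0827 per min.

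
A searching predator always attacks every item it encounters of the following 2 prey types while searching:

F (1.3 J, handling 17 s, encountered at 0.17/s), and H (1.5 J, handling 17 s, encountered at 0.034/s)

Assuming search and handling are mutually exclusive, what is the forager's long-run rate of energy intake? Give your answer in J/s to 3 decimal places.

0.061 J/s

R = (0.17×1.3 + 0.034×1.5) / (1 + 0.17×17 + 0.034×17) = 0.272/4.468 = 0.06088 J/s.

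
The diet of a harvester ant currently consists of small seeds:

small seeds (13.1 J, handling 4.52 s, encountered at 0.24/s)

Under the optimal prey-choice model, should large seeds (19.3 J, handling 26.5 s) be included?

Intake rate on the current diet: R = (0.24×13.1) / (1 + 0.24×4.52) = 3.144/2.085 = 1.508 J/s.
Profitability of large seeds: 19.3/26.5 = 0.7283 J/s.
0.7283 < 1.508, so adding large seeds would lower the average — exclude it.

No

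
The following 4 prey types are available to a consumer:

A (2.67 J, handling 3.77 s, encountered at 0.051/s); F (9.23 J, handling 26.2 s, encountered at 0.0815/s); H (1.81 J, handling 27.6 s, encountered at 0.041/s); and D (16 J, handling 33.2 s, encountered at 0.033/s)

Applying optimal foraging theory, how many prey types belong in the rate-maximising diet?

3

E/h in descending order: A 0.708, D 0.482, F 0.352, H 0.0656 J/s. The optimal diet is the largest prefix of this list for which every included type satisfies E_i/h_i > R on the types above it.
Rate on top 1: 0.1142. D: 0.482 > 0.1142 → include.
Rate on top 2: 0.2903. F: 0.352 > 0.2903 → include.
Rate on top 3: 0.3202. H: 0.0656 < 0.3202 → exclude; stop.
Optimal diet: A, D, F — 3 of 4 types.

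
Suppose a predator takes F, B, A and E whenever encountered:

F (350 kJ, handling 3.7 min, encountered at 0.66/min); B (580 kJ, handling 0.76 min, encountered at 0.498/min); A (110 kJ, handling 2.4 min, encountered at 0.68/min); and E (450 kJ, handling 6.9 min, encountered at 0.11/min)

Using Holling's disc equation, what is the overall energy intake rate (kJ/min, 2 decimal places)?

R = (0.66×350 + 0.498×580 + 0.68×110 + 0.11×450) / (1 + 0.66×3.7 + 0.498×0.76 + 0.68×2.4 + 0.11×6.9) = 644.1/6.211 = 103.7 kJ/min.

103.70 kJ/min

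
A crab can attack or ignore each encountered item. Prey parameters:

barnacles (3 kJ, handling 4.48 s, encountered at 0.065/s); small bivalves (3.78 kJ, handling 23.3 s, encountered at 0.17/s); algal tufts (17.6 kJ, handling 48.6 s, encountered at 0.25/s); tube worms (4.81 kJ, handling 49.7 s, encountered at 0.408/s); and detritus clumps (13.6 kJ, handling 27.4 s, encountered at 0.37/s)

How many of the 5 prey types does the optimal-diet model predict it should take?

Rank by E/h (kJ/s): barnacles 0.67, detritus clumps 0.496, algal tufts 0.362, small bivalves 0.162, tube worms 0.0968. Include each in turn until the next type's E/h falls below the running intake rate.
Rate on top 1: 0.151. detritus clumps: 0.496 > 0.151 → include.
Rate on top 2: 0.4573. algal tufts: 0.362 < 0.4573 → exclude; stop.
Optimal diet: barnacles, detritus clumps — 2 of 5 types.

2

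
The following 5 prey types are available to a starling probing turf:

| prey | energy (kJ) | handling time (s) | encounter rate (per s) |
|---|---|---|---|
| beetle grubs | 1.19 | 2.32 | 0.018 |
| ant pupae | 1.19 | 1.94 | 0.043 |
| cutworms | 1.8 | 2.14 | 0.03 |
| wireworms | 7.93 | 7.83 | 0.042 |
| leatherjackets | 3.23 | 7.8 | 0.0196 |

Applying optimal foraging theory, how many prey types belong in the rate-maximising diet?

Rank by E/h (kJ/s): wireworms 1.01, cutworms 0.841, ant pupae 0.613, beetle grubs 0.513, leatherjackets 0.414. Include each in turn until the next type's E/h falls below the running intake rate.
Rate on top 1: 0.2506. cutworms: 0.841 > 0.2506 → include.
Rate on top 2: 0.2778. ant pupae: 0.613 > 0.2778 → include.
Rate on top 3: 0.2968. beetle grubs: 0.513 > 0.2968 → include.
Rate on top 4: 0.3028. leatherjackets: 0.414 > 0.3028 → include.
Optimal diet: wireworms, cutworms, ant pupae, beetle grubs, leatherjackets — 5 of 5 types.

5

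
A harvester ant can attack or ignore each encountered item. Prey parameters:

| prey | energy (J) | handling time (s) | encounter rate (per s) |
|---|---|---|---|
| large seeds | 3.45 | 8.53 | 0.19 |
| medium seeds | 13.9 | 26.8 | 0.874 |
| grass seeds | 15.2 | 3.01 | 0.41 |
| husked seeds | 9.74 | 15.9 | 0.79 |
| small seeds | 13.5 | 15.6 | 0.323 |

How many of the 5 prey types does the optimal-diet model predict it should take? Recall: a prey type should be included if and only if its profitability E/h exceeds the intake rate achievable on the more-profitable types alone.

E/h in descending order: grass seeds 5.05, small seeds 0.865, husked seeds 0.613, medium seeds 0.519, large seeds 0.404 J/s. The optimal diet is the largest prefix of this list for which every included type satisfies E_i/h_i > R on the types above it.
Rate on top 1: 2.789. small seeds: 0.865 < 2.789 → exclude; stop.
Optimal diet: grass seeds — 1 of 5 types.

1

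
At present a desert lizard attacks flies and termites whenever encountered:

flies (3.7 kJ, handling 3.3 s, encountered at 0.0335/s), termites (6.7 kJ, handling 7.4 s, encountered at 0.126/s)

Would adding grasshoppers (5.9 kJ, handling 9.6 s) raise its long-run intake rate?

Intake rate on the current diet: R = (0.0335×3.7 + 0.126×6.7) / (1 + 0.0335×3.3 + 0.126×7.4) = 0.9682/2.043 = 0.4739 kJ/s.
Profitability of grasshoppers: 5.9/9.6 = 0.6146 kJ/s.
Since 0.6146 > R, including grasshoppers increases the long-run rate.

Yes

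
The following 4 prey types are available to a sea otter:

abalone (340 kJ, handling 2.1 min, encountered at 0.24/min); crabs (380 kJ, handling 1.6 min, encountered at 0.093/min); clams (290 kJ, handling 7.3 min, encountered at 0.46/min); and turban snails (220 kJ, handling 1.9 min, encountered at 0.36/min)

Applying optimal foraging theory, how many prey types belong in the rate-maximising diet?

3

Rank by E/h (kJ/min): crabs 238, abalone 162, turban snails 116, clams 39.7. Include each in turn until the next type's E/h falls below the running intake rate.
Rate on top 1: 30.76. abalone: 162 > 30.76 → include.
Rate on top 2: 70.75. turban snails: 116 > 70.75 → include.
Rate on top 3: 83.94. clams: 39.7 < 83.94 → exclude; stop.
Optimal diet: crabs, abalone, turban snails — 3 of 4 types.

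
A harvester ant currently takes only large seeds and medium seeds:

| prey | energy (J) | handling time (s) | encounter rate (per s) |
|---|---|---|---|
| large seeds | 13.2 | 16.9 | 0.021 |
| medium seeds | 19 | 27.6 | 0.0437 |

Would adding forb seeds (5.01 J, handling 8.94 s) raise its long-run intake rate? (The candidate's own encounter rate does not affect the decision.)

Yes

On large seeds and medium seeds alone, R = ΣλE/(1+Σλh) = 1.107/2.561 = 0.4324 J/s.
forb seeds: E/h = 5.01/8.94 = 0.5604 J/s.
Since 0.5604 > R, including forb seeds increases the long-run rate.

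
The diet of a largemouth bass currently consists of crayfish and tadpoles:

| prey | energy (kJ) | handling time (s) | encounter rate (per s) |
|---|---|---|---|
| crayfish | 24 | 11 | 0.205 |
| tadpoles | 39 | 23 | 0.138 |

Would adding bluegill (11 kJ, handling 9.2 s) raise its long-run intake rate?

On crayfish and tadpoles alone, R = ΣλE/(1+Σλh) = 10.3/6.429 = 1.602 kJ/s.
Profitability of bluegill: 11/9.2 = 1.196 kJ/s.
Since 1.196 < R, time spent handling bluegill is better spent searching.

No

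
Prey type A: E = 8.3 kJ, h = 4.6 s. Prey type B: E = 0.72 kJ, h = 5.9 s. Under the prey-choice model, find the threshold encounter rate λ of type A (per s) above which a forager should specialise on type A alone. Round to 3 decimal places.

0.016 per s

Drop type B once their profitability E₂/h₂ falls below the rate achievable on type A alone: E₂/h₂ = λE₁/(1 + λh₁).
Solve for λ: λE₁h₂ = E₂(1 + λh₁) → λ(E₁h₂ − E₂h₁) = E₂ → λ = E₂/(E₁h₂ − E₂h₁).
λ = 0.72/(8.3×5.9 − 0.72×4.6) = 0.72/45.66 = 0.01577 per s.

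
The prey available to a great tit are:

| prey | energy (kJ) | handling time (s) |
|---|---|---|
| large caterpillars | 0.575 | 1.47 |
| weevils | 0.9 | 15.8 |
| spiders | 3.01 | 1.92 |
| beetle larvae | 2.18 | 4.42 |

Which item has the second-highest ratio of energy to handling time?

Profitability E/h (kJ/s): large caterpillars = 0.575/1.47 = 0.391, weevils = 0.9/15.8 = 0.057, spiders = 3.01/1.92 = 1.57, beetle larvae = 2.18/4.42 = 0.493.
Ranked: spiders > beetle larvae > large caterpillars > weevils.

beetle larvae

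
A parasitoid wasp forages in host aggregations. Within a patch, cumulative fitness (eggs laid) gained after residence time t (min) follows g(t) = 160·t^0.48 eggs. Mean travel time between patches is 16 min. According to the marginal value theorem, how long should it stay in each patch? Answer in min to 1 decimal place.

14.8 min

Optimal t* satisfies g'(t*) = g(t*)/(T + t*).
g'(t) = 0.48·160·t^-0.52. Setting 0.48·160·t^-0.52 = 160·t^0.48/(16+t) gives 0.48(16+t) = t, so 0.52·t = 0.48×16.
t* = 0.48×16/0.52 = 14.77 min.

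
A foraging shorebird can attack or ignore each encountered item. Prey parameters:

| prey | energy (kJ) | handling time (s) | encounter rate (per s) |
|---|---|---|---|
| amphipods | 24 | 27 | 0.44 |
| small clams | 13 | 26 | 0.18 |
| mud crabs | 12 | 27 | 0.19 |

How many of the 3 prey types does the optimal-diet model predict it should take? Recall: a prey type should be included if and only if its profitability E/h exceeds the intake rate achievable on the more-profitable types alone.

1

E/h in descending order: amphipods 0.889, small clams 0.5, mud crabs 0.444 kJ/s. The optimal diet is the largest prefix of this list for which every included type satisfies E_i/h_i > R on the types above it.
Rate on top 1: 0.8199. small clams: 0.5 < 0.8199 → exclude; stop.
Optimal diet: amphipods — 1 of 3 types.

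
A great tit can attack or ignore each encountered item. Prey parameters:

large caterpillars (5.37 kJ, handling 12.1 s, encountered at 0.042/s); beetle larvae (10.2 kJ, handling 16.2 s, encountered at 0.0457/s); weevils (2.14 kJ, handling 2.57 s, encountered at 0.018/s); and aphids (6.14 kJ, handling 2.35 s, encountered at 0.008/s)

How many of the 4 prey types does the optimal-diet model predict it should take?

E/h in descending order: aphids 2.61, weevils 0.833, beetle larvae 0.63, large caterpillars 0.444 kJ/s. The optimal diet is the largest prefix of this list for which every included type satisfies E_i/h_i > R on the types above it.
Rate on top 1: 0.04821. weevils: 0.833 > 0.04821 → include.
Rate on top 2: 0.08229. beetle larvae: 0.63 > 0.08229 → include.
Rate on top 3: 0.3067. large caterpillars: 0.444 > 0.3067 → include.
Optimal diet: aphids, weevils, beetle larvae, large caterpillars — 4 of 4 types.

4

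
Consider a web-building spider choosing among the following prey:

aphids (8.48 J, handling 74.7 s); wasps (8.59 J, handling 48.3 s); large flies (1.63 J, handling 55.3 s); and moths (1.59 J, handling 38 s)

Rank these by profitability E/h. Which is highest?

Profitability E/h (J/s): aphids = 8.48/74.7 = 0.114, wasps = 8.59/48.3 = 0.178, large flies = 1.63/55.3 = 0.0295, moths = 1.59/38 = 0.0418.
Ranked: wasps > aphids > moths > large flies.

wasps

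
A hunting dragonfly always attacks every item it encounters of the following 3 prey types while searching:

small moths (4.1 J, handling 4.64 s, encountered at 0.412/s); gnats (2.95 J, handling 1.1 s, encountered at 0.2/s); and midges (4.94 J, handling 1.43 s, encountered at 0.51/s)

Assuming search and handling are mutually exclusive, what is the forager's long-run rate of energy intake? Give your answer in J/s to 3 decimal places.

R = Σλ_iE_i / (1 + Σλ_ih_i)
Numerator: 0.412×4.1 + 0.2×2.95 + 0.51×4.94 = 4.799
Denominator: 1 + 0.412×4.64 + 0.2×1.1 + 0.51×1.43 = 3.861
R = 4.799/3.861 = 1.243 J/s

1.243 J/s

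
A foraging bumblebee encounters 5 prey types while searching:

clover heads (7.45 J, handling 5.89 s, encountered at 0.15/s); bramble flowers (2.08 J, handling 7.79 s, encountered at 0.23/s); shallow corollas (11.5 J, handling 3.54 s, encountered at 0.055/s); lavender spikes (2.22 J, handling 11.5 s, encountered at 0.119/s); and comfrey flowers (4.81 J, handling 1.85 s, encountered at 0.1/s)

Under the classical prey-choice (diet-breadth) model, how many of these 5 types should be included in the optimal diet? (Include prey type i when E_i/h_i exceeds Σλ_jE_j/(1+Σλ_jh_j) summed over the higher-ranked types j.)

E/h in descending order: shallow corollas 3.25, comfrey flowers 2.6, clover heads 1.26, bramble flowers 0.267, lavender spikes 0.193 J/s. The optimal diet is the largest prefix of this list for which every included type satisfies E_i/h_i > R on the types above it.
Rate on top 1: 0.5294. comfrey flowers: 2.6 > 0.5294 → include.
Rate on top 2: 0.8071. clover heads: 1.26 > 0.8071 → include.
Rate on top 3: 0.9858. bramble flowers: 0.267 < 0.9858 → exclude; stop.
Optimal diet: shallow corollas, comfrey flowers, clover heads — 3 of 5 types.

3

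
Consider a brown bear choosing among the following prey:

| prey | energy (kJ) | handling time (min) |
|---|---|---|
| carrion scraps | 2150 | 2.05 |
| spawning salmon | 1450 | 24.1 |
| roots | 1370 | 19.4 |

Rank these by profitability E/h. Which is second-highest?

In descending order of E/h:
carrion scraps: 2150/2.05 = 1.05e+03 kJ/min
roots: 1370/19.4 = 70.6 kJ/min
spawning salmon: 1450/24.1 = 60.2 kJ/min

roots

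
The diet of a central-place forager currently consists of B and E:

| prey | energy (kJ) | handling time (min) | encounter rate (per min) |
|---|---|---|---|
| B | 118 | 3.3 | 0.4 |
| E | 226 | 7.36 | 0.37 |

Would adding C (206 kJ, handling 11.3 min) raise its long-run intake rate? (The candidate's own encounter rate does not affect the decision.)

Current rate: (0.4×118 + 0.37×226)/(1 + 0.4×3.3 + 0.37×7.36) = 25.94 kJ/min.
Profitability of C: 206/11.3 = 18.23 kJ/min.
18.23 < 25.94, so adding C would lower the average — exclude it.

No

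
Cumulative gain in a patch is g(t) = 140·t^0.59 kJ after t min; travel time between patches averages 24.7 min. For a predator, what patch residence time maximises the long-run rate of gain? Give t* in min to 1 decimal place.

35.5 min

Maximise g(t)/(T+t): set derivative to zero → g'(t)(T+t) = g(t).
g'(t) = 0.59·140·t^-0.41. Setting 0.59·140·t^-0.41 = 140·t^0.59/(24.7+t) gives 0.59(24.7+t) = t, so 0.41·t = 0.59×24.7.
t* = 0.59×24.7/0.41 = 35.54 min.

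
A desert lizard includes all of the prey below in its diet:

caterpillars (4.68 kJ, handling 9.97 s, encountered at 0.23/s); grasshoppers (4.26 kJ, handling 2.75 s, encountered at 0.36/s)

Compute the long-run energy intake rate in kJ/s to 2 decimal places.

R = (0.23×4.68 + 0.36×4.26) / (1 + 0.23×9.97 + 0.36×2.75) = 2.61/4.283 = 0.6094 kJ/s.

0.61 kJ/s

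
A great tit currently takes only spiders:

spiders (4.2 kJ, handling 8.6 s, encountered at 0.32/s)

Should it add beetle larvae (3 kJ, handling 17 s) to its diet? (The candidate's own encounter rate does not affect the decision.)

Current rate: (0.32×4.2)/(1 + 0.32×8.6) = 0.3582 kJ/s.
Profitability of beetle larvae: 3/17 = 0.1765 kJ/s.
Since 0.1765 < R, time spent handling beetle larvae is better spent searching.

No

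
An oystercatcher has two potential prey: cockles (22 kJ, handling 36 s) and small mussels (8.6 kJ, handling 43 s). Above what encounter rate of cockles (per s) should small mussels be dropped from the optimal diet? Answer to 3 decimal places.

0.014 per s

At the threshold, the rate on cockles alone equals the profitability of small mussels: λ·22/(1 + λ·36) = 8.6/43 = 0.2.
Rearranging, λ(22 − 0.2×36) = 0.2, so λ = 0.2/14.8 = 0.01351 per s.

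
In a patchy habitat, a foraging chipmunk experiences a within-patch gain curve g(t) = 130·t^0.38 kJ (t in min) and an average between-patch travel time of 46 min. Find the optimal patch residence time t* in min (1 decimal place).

Maximise g(t)/(T+t): set derivative to zero → g'(t)(T+t) = g(t).
g'(t) = 0.38·130·t^-0.62. Setting 0.38·130·t^-0.62 = 130·t^0.38/(46+t) gives 0.38(46+t) = t, so 0.62·t = 0.38×46.
t* = 0.38×46/0.62 = 28.19 min.

28.2 min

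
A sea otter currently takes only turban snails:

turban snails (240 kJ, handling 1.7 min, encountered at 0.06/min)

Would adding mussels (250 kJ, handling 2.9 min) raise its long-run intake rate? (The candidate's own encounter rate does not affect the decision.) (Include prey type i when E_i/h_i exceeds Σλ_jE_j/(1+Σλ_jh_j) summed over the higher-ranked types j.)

Yes

Current rate: (0.06×240)/(1 + 0.06×1.7) = 13.07 kJ/min.
mussels: E/h = 250/2.9 = 86.21 kJ/min.
Since 86.21 > R, including mussels increases the long-run rate.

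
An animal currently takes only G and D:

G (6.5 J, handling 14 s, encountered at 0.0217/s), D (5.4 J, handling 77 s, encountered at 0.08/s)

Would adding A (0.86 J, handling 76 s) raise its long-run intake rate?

Intake rate on the current diet: R = (0.0217×6.5 + 0.08×5.4) / (1 + 0.0217×14 + 0.08×77) = 0.5731/7.464 = 0.07678 J/s.
A: E/h = 0.86/76 = 0.01132 J/s.
0.01132 < 0.07678, so adding A would lower the average — exclude it.

No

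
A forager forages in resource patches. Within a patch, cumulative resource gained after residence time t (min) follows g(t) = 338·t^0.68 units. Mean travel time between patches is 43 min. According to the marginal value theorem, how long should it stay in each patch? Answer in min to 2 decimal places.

91.38 min

By the marginal value theorem, leave when the instantaneous gain rate g'(t) equals the habitat-wide average g(t)/(T + t).
g'(t) = 0.68·338·t^-0.32. Setting 0.68·338·t^-0.32 = 338·t^0.68/(43+t) gives 0.68(43+t) = t, so 0.32·t = 0.68×43.
t* = 0.68×43/0.32 = 91.38 min.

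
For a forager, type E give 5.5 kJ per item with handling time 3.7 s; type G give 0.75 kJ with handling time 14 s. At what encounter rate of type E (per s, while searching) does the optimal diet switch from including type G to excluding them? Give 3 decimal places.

0.010 per s

At the threshold, the rate on type E alone equals the profitability of type G: λ·5.5/(1 + λ·3.7) = 0.75/14 = 0.05357.
Rearranging, λ(5.5 − 0.05357×3.7) = 0.05357, so λ = 0.05357/5.302 = 0.0101 per s.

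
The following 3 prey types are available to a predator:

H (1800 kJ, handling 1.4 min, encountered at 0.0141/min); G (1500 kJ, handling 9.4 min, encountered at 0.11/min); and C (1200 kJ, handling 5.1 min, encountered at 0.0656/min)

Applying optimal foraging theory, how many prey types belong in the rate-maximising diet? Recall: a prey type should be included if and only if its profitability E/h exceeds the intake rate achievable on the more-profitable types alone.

Rank by E/h (kJ/min): H 1.29e+03, C 235, G 160. Include each in turn until the next type's E/h falls below the running intake rate.
Rate on top 1: 24.89. C: 235 > 24.89 → include.
Rate on top 2: 76.87. G: 160 > 76.87 → include.
Optimal diet: H, C, G — 3 of 3 types.

3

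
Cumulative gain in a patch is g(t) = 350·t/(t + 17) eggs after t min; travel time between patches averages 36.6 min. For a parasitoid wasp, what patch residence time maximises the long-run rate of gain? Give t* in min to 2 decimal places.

24.94 min

Optimal t* satisfies g'(t*) = g(t*)/(T + t*).
g'(t) = 350·17/(t + 17)². Setting 350·17/(t+17)² = 350t/[(t+17)(36.6+t)] gives 17(36.6+t) = t(t+17), so t² = 17×36.6 = 622.2.
t* = √622.2 = 24.94 min.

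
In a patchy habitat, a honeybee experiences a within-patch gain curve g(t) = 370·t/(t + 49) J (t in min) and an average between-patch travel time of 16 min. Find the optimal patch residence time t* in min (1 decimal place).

28.0 min

Maximise g(t)/(T+t): set derivative to zero → g'(t)(T+t) = g(t).
g'(t) = 370·49/(t + 49)². Setting 370·49/(t+49)² = 370t/[(t+49)(16+t)] gives 49(16+t) = t(t+49), so t² = 49×16 = 784.
t* = √784 = 28 min.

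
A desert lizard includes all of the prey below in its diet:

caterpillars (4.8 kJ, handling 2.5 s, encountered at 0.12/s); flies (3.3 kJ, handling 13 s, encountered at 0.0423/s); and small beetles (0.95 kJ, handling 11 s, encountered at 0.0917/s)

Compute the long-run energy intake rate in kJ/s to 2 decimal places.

R = Σλ_iE_i / (1 + Σλ_ih_i)
Numerator: 0.12×4.8 + 0.0423×3.3 + 0.0917×0.95 = 0.8027
Denominator: 1 + 0.12×2.5 + 0.0423×13 + 0.0917×11 = 2.859
R = 0.8027/2.859 = 0.2808 kJ/s

0.28 kJ/s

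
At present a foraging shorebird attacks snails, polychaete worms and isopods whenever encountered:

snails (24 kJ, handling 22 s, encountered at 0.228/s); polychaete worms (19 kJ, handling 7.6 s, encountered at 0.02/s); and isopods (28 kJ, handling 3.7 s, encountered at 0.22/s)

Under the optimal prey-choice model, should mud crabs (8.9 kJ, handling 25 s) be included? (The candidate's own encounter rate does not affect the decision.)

No

Intake rate on the current diet: R = (0.228×24 + 0.02×19 + 0.22×28) / (1 + 0.228×22 + 0.02×7.6 + 0.22×3.7) = 12.01/6.982 = 1.72 kJ/s.
mud crabs: E/h = 8.9/25 = 0.356 kJ/s.
0.356 < 1.72, so adding mud crabs would lower the average — exclude it.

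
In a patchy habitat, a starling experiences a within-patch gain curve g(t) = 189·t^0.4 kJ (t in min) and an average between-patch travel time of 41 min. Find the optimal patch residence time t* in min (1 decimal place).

Optimal t* satisfies g'(t*) = g(t*)/(T + t*).
g'(t) = 0.4·189·t^-0.6. Setting 0.4·189·t^-0.6 = 189·t^0.4/(41+t) gives 0.4(41+t) = t, so 0.60·t = 0.4×41.
t* = 0.4×41/0.60 = 27.33 min.

27.3 min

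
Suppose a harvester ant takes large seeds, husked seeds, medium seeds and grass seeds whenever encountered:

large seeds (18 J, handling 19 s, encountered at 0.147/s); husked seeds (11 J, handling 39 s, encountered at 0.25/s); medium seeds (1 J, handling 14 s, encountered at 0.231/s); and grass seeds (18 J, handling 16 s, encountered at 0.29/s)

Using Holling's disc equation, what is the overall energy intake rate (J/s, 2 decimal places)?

0.51 J/s

Energy encountered per unit search time: 0.147×18 + 0.25×11 + 0.231×1 + 0.29×18 = 10.85 J/s.
Handling time per unit search time: 0.147×19 + 0.25×39 + 0.231×14 + 0.29×16 = 20.42.
Rate = 10.85/(1 + 20.42) = 0.5065 J/s.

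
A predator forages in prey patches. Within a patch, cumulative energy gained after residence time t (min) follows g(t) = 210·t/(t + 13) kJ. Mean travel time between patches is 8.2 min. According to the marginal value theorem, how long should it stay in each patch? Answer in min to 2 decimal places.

Optimal t* satisfies g'(t*) = g(t*)/(T + t*).
g'(t) = 210·13/(t + 13)². Setting 210·13/(t+13)² = 210t/[(t+13)(8.2+t)] gives 13(8.2+t) = t(t+13), so t² = 13×8.2 = 106.6.
t* = √106.6 = 10.32 min.

10.32 min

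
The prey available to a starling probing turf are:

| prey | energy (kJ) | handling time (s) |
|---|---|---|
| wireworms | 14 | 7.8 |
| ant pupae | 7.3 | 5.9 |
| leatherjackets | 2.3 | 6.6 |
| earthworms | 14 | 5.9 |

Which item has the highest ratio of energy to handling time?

earthworms

In descending order of E/h:
earthworms: 14/5.9 = 2.37 kJ/s
wireworms: 14/7.8 = 1.79 kJ/s
ant pupae: 7.3/5.9 = 1.24 kJ/s
leatherjackets: 2.3/6.6 = 0.348 kJ/s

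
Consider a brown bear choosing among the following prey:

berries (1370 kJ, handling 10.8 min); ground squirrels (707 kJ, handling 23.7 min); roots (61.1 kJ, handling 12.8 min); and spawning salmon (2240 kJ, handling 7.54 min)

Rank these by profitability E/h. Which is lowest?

roots

Profitability E/h (kJ/min): berries = 1370/10.8 = 127, ground squirrels = 707/23.7 = 29.8, roots = 61.1/12.8 = 4.77, spawning salmon = 2240/7.54 = 297.
Ranked: spawning salmon > berries > ground squirrels > roots.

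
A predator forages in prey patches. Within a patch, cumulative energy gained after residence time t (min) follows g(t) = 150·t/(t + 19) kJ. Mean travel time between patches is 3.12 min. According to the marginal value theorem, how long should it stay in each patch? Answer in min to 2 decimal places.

Optimal t* satisfies g'(t*) = g(t*)/(T + t*).
g'(t) = 150·19/(t + 19)². Setting 150·19/(t+19)² = 150t/[(t+19)(3.12+t)] gives 19(3.12+t) = t(t+19), so t² = 19×3.12 = 59.28.
t* = √59.28 = 7.699 min.

7.70 min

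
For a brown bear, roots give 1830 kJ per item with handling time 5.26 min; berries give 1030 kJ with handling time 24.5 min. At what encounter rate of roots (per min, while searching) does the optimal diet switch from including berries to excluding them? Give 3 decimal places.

0.026 per min

Drop berries once their profitability E₂/h₂ falls below the rate achievable on roots alone: E₂/h₂ = λE₁/(1 + λh₁).
Solve for λ: λE₁h₂ = E₂(1 + λh₁) → λ(E₁h₂ − E₂h₁) = E₂ → λ = E₂/(E₁h₂ − E₂h₁).
λ = 1030/(1830×24.5 − 1030×5.26) = 1030/3.942e+04 = 0.02613 per min.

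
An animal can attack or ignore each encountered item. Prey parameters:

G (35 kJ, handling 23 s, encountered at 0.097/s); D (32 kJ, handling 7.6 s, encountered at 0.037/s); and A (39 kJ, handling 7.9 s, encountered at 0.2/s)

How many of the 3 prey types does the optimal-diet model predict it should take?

2

E/h in descending order: A 4.94, D 4.21, G 1.52 kJ/s. The optimal diet is the largest prefix of this list for which every included type satisfies E_i/h_i > R on the types above it.
Rate on top 1: 3.023. D: 4.21 > 3.023 → include.
Rate on top 2: 3.14. G: 1.52 < 3.14 → exclude; stop.
Optimal diet: A, D — 2 of 3 types.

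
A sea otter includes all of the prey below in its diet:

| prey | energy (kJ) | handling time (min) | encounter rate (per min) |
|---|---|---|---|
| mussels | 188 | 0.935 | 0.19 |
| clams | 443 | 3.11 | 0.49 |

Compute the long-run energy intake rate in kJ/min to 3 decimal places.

R = Σλ_iE_i / (1 + Σλ_ih_i)
Numerator: 0.19×188 + 0.49×443 = 252.8
Denominator: 1 + 0.19×0.935 + 0.49×3.11 = 2.702
R = 252.8/2.702 = 93.57 kJ/min

93.572 kJ/min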